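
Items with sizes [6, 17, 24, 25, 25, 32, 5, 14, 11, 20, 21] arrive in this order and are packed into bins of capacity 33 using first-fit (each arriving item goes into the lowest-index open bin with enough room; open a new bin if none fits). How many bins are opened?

8

  6 → bin 1 (new)  [load 6/33]
  17 → bin 1  [load 23/33]
  24 → bin 2 (new)  [load 24/33]
  25 → bin 3 (new)  [load 25/33]
  25 → bin 4 (new)  [load 25/33]
  32 → bin 5 (new)  [load 32/33]
  5 → bin 1  [load 28/33]
  14 → bin 6 (new)  [load 14/33]
  11 → bin 6  [load 25/33]
  20 → bin 7 (new)  [load 20/33]
  21 → bin 8 (new)  [load 21/33]
8 bins opened.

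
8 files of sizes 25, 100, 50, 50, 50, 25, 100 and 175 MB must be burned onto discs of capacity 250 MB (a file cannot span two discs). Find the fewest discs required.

3

Total = 175 + 100 + 100 + 50 + 50 + 50 + 25 + 25 = 575 MB.
Lower bound: ⌈575/250⌉ = 3 discs.
A packing using 3 discs:
  disc 1: 175 + 50 + 25 = 250
  disc 2: 100 + 100 + 50 = 250
  disc 3: 50 + 25 = 75
This matches the lower bound, so 3 is optimal.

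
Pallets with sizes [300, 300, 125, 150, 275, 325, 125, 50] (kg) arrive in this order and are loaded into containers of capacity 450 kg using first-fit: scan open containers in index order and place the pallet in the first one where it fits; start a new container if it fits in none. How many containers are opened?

  300 → container 1 (new)  [load 300/450]
  300 → container 2 (new)  [load 300/450]
  125 → container 1  [load 425/450]
  150 → container 2  [load 450/450]
  275 → container 3 (new)  [load 275/450]
  325 → container 4 (new)  [load 325/450]
  125 → container 3  [load 400/450]
  50 → container 3  [load 450/450]
4 containers opened.

4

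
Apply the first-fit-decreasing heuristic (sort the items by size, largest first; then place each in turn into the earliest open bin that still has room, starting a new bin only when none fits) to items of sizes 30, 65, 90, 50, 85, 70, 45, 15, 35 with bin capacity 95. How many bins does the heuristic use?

6

Sorted descending: 90, 85, 70, 65, 50, 45, 35, 30, 15.
  90 → bin 1 (new)  [load 90/95]
  85 → bin 2 (new)  [load 85/95]
  70 → bin 3 (new)  [load 70/95]
  65 → bin 4 (new)  [load 65/95]
  50 → bin 5 (new)  [load 50/95]
  45 → bin 5  [load 95/95]
  35 → bin 6 (new)  [load 35/95]
  30 → bin 4  [load 95/95]
  15 → bin 3  [load 85/95]
6 bins opened.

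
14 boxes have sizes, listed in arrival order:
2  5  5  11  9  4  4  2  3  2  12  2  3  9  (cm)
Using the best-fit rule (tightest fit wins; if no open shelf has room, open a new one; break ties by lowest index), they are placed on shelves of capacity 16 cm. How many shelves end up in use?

  2 → shelf 1 (new)  [load 2/16]
  5 → shelf 1  [load 7/16]
  5 → shelf 1  [load 12/16]
  11 → shelf 2 (new)  [load 11/16]
  9 → shelf 3 (new)  [load 9/16]
  4 → shelf 1  [load 16/16]
  4 → shelf 2  [load 15/16]
  2 → shelf 3  [load 11/16]
  3 → shelf 3  [load 14/16]
  2 → shelf 3  [load 16/16]
  12 → shelf 4 (new)  [load 12/16]
  2 → shelf 4  [load 14/16]
  3 → shelf 5 (new)  [load 3/16]
  9 → shelf 5  [load 12/16]
5 shelves opened.

5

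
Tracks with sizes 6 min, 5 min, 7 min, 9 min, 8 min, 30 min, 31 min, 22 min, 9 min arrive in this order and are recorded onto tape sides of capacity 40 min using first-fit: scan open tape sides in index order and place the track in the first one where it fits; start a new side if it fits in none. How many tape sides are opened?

4

  6 → side 1 (new)  [load 6/40]
  5 → side 1  [load 11/40]
  7 → side 1  [load 18/40]
  9 → side 1  [load 27/40]
  8 → side 1  [load 35/40]
  30 → side 2 (new)  [load 30/40]
  31 → side 3 (new)  [load 31/40]
  22 → side 4 (new)  [load 22/40]
  9 → side 2  [load 39/40]
4 tape sides opened.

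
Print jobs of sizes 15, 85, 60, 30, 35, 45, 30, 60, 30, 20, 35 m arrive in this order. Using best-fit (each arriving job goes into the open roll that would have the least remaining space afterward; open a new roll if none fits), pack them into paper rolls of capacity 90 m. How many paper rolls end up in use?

6

  15 → roll 1 (new)  [load 15/90]
  85 → roll 2 (new)  [load 85/90]
  60 → roll 1  [load 75/90]
  30 → roll 3 (new)  [load 30/90]
  35 → roll 3  [load 65/90]
  45 → roll 4 (new)  [load 45/90]
  30 → roll 4  [load 75/90]
  60 → roll 5 (new)  [load 60/90]
  30 → roll 5  [load 90/90]
  20 → roll 3  [load 85/90]
  35 → roll 6 (new)  [load 35/90]
6 paper rolls opened.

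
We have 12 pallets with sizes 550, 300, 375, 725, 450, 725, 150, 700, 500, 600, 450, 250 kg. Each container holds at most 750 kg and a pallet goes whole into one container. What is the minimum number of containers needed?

Total = 725 + 725 + 700 + 600 + 550 + 500 + 450 + 450 + 375 + 300 + 250 + 150 = 5775 kg.
Lower bound: ⌈5775/750⌉ = 8 containers.
A packing using 9 containers:
  container 1: 725 = 725
  container 2: 725 = 725
  container 3: 700 = 700
  container 4: 600 + 150 = 750
  container 5: 550 = 550
  container 6: 500 + 250 = 750
  container 7: 450 + 300 = 750
  container 8: 450 = 450
  container 9: 375 = 375
No arrangement into 8 containers stays within capacity, so 9 is optimal.

9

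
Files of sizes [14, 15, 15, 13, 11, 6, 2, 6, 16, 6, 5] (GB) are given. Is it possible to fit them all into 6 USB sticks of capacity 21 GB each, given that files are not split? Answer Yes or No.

A valid assignment using 6 USB sticks:
  USB stick 1: 16 + 5 = 21
  USB stick 2: 15 + 6 = 21
  USB stick 3: 15 + 6 = 21
  USB stick 4: 14 + 6 = 20
  USB stick 5: 13 + 2 = 15
  USB stick 6: 11 = 11
Every load is within 21 GB, so 6 USB sticks suffice.

Yes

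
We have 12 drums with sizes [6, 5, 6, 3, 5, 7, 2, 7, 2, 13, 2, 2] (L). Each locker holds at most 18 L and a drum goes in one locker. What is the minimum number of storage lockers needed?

4

Total = 13 + 7 + 7 + 6 + 6 + 5 + 5 + 3 + 2 + 2 + 2 + 2 = 60 L.
Lower bound: ⌈60/18⌉ = 4 storage lockers.
A packing using 4 storage lockers:
  locker 1: 13 + 5 = 18
  locker 2: 7 + 7 + 3 = 17
  locker 3: 6 + 6 + 5 = 17
  locker 4: 2 + 2 + 2 + 2 = 8
This matches the lower bound, so 4 is optimal.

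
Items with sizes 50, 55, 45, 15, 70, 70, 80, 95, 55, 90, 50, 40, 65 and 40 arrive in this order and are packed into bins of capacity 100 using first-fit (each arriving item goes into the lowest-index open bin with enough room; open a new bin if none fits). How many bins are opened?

10

  50 → bin 1 (new)  [load 50/100]
  55 → bin 2 (new)  [load 55/100]
  45 → bin 1  [load 95/100]
  15 → bin 2  [load 70/100]
  70 → bin 3 (new)  [load 70/100]
  70 → bin 4 (new)  [load 70/100]
  80 → bin 5 (new)  [load 80/100]
  95 → bin 6 (new)  [load 95/100]
  55 → bin 7 (new)  [load 55/100]
  90 → bin 8 (new)  [load 90/100]
  50 → bin 9 (new)  [load 50/100]
  40 → bin 7  [load 95/100]
  65 → bin 10 (new)  [load 65/100]
  40 → bin 9  [load 90/100]
10 bins opened.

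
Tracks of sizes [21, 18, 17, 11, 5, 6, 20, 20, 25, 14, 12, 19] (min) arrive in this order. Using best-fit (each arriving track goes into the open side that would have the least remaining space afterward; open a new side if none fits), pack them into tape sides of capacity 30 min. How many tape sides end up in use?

8

  21 → side 1 (new)  [load 21/30]
  18 → side 2 (new)  [load 18/30]
  17 → side 3 (new)  [load 17/30]
  11 → side 2  [load 29/30]
  5 → side 1  [load 26/30]
  6 → side 3  [load 23/30]
  20 → side 4 (new)  [load 20/30]
  20 → side 5 (new)  [load 20/30]
  25 → side 6 (new)  [load 25/30]
  14 → side 7 (new)  [load 14/30]
  12 → side 7  [load 26/30]
  19 → side 8 (new)  [load 19/30]
8 tape sides opened.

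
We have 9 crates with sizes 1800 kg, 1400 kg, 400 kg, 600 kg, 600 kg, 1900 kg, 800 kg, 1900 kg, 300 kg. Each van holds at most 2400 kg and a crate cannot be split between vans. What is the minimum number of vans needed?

5

Total = 1900 + 1900 + 1800 + 1400 + 800 + 600 + 600 + 400 + 300 = 9700 kg.
Lower bound: ⌈9700/2400⌉ = 5 vans.
A packing using 5 vans:
  van 1: 1900 + 400 = 2300
  van 2: 1900 + 300 = 2200
  van 3: 1800 + 600 = 2400
  van 4: 1400 + 800 = 2200
  van 5: 600 = 600
This matches the lower bound, so 5 is optimal.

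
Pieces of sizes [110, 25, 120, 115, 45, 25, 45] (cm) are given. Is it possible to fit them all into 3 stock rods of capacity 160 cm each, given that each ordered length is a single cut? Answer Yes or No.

Total = 485 cm; ⌈485/160⌉ = 4.
At least 4 stock rods are required, but only 3 are allowed.

No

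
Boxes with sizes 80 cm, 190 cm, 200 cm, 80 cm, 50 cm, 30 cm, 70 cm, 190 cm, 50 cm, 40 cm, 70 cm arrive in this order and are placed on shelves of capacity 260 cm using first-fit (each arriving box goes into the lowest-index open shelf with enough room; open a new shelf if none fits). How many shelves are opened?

  80 → shelf 1 (new)  [load 80/260]
  190 → shelf 2 (new)  [load 190/260]
  200 → shelf 3 (new)  [load 200/260]
  80 → shelf 1  [load 160/260]
  50 → shelf 1  [load 210/260]
  30 → shelf 1  [load 240/260]
  70 → shelf 2  [load 260/260]
  190 → shelf 4 (new)  [load 190/260]
  50 → shelf 3  [load 250/260]
  40 → shelf 4  [load 230/260]
  70 → shelf 5 (new)  [load 70/260]
5 shelves opened.

5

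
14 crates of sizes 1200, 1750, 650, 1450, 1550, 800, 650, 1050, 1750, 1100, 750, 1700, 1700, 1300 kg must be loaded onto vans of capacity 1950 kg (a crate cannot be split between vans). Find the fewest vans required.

10

Total = 1750 + 1750 + 1700 + 1700 + 1550 + 1450 + 1300 + 1200 + 1100 + 1050 + 800 + 750 + 650 + 650 = 17400 kg.
Lower bound: ⌈17400/1950⌉ = 9 vans.
Also, 10 crates each exceed 975 kg, and no two of those can share a van, so at least 10 vans are needed.
A packing using 10 vans:
  van 1: 1750 = 1750
  van 2: 1750 = 1750
  van 3: 1700 = 1700
  van 4: 1700 = 1700
  van 5: 1550 = 1550
  van 6: 1450 = 1450
  van 7: 1300 + 650 = 1950
  van 8: 1200 + 750 = 1950
  van 9: 1100 + 800 = 1900
  van 10: 1050 + 650 = 1700
This matches the lower bound, so 10 is optimal.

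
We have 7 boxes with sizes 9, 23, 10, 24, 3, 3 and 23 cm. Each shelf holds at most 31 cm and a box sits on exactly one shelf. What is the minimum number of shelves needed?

Total = 24 + 23 + 23 + 10 + 9 + 3 + 3 = 95 cm.
Lower bound: ⌈95/31⌉ = 4 shelves.
A packing using 4 shelves:
  shelf 1: 24 + 3 + 3 = 30
  shelf 2: 23 = 23
  shelf 3: 23 = 23
  shelf 4: 10 + 9 = 19
This matches the lower bound, so 4 is optimal.

4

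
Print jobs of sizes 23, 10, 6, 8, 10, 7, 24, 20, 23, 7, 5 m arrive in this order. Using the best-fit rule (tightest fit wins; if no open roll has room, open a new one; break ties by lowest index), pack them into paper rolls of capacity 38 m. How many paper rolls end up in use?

  23 → roll 1 (new)  [load 23/38]
  10 → roll 1  [load 33/38]
  6 → roll 2 (new)  [load 6/38]
  8 → roll 2  [load 14/38]
  10 → roll 2  [load 24/38]
  7 → roll 2  [load 31/38]
  24 → roll 3 (new)  [load 24/38]
  20 → roll 4 (new)  [load 20/38]
  23 → roll 5 (new)  [load 23/38]
  7 → roll 2  [load 38/38]
  5 → roll 1  [load 38/38]
5 paper rolls opened.

5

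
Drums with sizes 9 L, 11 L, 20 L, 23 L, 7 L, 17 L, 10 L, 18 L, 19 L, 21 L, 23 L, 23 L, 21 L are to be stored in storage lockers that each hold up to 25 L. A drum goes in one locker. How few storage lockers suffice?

Total = 23 + 23 + 23 + 21 + 21 + 20 + 19 + 18 + 17 + 11 + 10 + 9 + 7 = 222 L.
Lower bound: ⌈222/25⌉ = 9 storage lockers.
A packing using 11 storage lockers:
  locker 1: 23 = 23
  locker 2: 23 = 23
  locker 3: 23 = 23
  locker 4: 21 = 21
  locker 5: 21 = 21
  locker 6: 20 = 20
  locker 7: 19 = 19
  locker 8: 18 + 7 = 25
  locker 9: 17 = 17
  locker 10: 11 + 10 = 21
  locker 11: 9 = 9
No arrangement into 10 storage lockers stays within capacity, so 11 is optimal.

11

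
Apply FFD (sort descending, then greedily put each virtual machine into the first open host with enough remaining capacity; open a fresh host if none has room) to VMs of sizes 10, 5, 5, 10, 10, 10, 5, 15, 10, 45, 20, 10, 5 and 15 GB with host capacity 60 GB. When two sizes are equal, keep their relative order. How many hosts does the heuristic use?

3

Sorted descending: 45, 20, 15, 15, 10, 10, 10, 10, 10, 10, 5, 5, 5, 5.
  45 → host 1 (new)  [load 45/60]
  20 → host 2 (new)  [load 20/60]
  15 → host 1  [load 60/60]
  15 → host 2  [load 35/60]
  10 → host 2  [load 45/60]
  10 → host 2  [load 55/60]
  10 → host 3 (new)  [load 10/60]
  10 → host 3  [load 20/60]
  10 → host 3  [load 30/60]
  10 → host 3  [load 40/60]
  5 → host 2  [load 60/60]
  5 → host 3  [load 45/60]
  5 → host 3  [load 50/60]
  5 → host 3  [load 55/60]
3 hosts opened.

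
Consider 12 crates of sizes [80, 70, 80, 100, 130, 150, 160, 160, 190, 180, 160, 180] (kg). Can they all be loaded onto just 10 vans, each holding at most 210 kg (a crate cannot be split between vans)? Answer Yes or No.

Yes

A valid assignment using 10 vans:
  van 1: 190 = 190
  van 2: 180 = 180
  van 3: 180 = 180
  van 4: 160 = 160
  van 5: 160 = 160
  van 6: 160 = 160
  van 7: 150 = 150
  van 8: 130 + 80 = 210
  van 9: 100 + 80 = 180
  van 10: 70 = 70
Every load is within 210 kg, so 10 vans suffice.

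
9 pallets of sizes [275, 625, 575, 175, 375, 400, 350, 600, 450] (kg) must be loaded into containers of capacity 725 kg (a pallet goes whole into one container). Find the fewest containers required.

Total = 625 + 600 + 575 + 450 + 400 + 375 + 350 + 275 + 175 = 3825 kg.
Lower bound: ⌈3825/725⌉ = 6 containers.
A packing using 6 containers:
  container 1: 625 = 625
  container 2: 600 = 600
  container 3: 575 = 575
  container 4: 450 + 275 = 725
  container 5: 400 + 175 = 575
  container 6: 375 + 350 = 725
This matches the lower bound, so 6 is optimal.

6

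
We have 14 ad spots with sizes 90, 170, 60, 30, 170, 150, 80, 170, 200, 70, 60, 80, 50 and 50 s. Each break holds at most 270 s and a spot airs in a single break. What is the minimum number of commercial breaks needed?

Total = 200 + 170 + 170 + 170 + 150 + 90 + 80 + 80 + 70 + 60 + 60 + 50 + 50 + 30 = 1430 s.
Lower bound: ⌈1430/270⌉ = 6 commercial breaks.
A packing using 6 commercial breaks:
  break 1: 200 + 70 = 270
  break 2: 170 + 90 = 260
  break 3: 170 + 80 = 250
  break 4: 170 + 80 = 250
  break 5: 150 + 60 + 60 = 270
  break 6: 50 + 50 + 30 = 130
This matches the lower bound, so 6 is optimal.

6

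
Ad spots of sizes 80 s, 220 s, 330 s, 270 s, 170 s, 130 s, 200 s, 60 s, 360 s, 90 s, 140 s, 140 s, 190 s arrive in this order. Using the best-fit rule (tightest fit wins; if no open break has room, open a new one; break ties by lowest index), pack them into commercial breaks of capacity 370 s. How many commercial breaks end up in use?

7

  80 → break 1 (new)  [load 80/370]
  220 → break 1  [load 300/370]
  330 → break 2 (new)  [load 330/370]
  270 → break 3 (new)  [load 270/370]
  170 → break 4 (new)  [load 170/370]
  130 → break 4  [load 300/370]
  200 → break 5 (new)  [load 200/370]
  60 → break 1  [load 360/370]
  360 → break 6 (new)  [load 360/370]
  90 → break 3  [load 360/370]
  140 → break 5  [load 340/370]
  140 → break 7 (new)  [load 140/370]
  190 → break 7  [load 330/370]
7 commercial breaks opened.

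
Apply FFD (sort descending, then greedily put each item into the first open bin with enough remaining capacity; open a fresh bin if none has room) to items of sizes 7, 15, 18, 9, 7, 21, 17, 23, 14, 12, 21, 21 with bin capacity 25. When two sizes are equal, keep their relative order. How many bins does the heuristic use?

9

Sorted descending: 23, 21, 21, 21, 18, 17, 15, 14, 12, 9, 7, 7.
  23 → bin 1 (new)  [load 23/25]
  21 → bin 2 (new)  [load 21/25]
  21 → bin 3 (new)  [load 21/25]
  21 → bin 4 (new)  [load 21/25]
  18 → bin 5 (new)  [load 18/25]
  17 → bin 6 (new)  [load 17/25]
  15 → bin 7 (new)  [load 15/25]
  14 → bin 8 (new)  [load 14/25]
  12 → bin 9 (new)  [load 12/25]
  9 → bin 7  [load 24/25]
  7 → bin 5  [load 25/25]
  7 → bin 6  [load 24/25]
9 bins opened.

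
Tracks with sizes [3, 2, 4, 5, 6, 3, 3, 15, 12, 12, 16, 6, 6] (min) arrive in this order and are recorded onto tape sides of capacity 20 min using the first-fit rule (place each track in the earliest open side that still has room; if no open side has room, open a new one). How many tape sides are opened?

6

  3 → side 1 (new)  [load 3/20]
  2 → side 1  [load 5/20]
  4 → side 1  [load 9/20]
  5 → side 1  [load 14/20]
  6 → side 1  [load 20/20]
  3 → side 2 (new)  [load 3/20]
  3 → side 2  [load 6/20]
  15 → side 3 (new)  [load 15/20]
  12 → side 2  [load 18/20]
  12 → side 4 (new)  [load 12/20]
  16 → side 5 (new)  [load 16/20]
  6 → side 4  [load 18/20]
  6 → side 6 (new)  [load 6/20]
6 tape sides opened.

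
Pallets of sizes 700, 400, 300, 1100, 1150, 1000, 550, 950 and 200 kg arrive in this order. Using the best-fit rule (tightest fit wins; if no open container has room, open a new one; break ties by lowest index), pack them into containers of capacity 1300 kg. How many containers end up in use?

  700 → container 1 (new)  [load 700/1300]
  400 → container 1  [load 1100/1300]
  300 → container 2 (new)  [load 300/1300]
  1100 → container 3 (new)  [load 1100/1300]
  1150 → container 4 (new)  [load 1150/1300]
  1000 → container 2  [load 1300/1300]
  550 → container 5 (new)  [load 550/1300]
  950 → container 6 (new)  [load 950/1300]
  200 → container 1  [load 1300/1300]
6 containers opened.

6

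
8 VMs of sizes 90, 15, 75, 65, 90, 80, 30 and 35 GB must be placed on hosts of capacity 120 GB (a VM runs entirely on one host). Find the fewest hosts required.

5

Total = 90 + 90 + 80 + 75 + 65 + 35 + 30 + 15 = 480 GB.
Lower bound: ⌈480/120⌉ = 4 hosts.
Also, 5 VMs each exceed 60 GB, and no two of those can share a host, so at least 5 hosts are needed.
A packing using 5 hosts:
  host 1: 90 + 30 = 120
  host 2: 90 + 15 = 105
  host 3: 80 + 35 = 115
  host 4: 75 = 75
  host 5: 65 = 65
This matches the lower bound, so 5 is optimal.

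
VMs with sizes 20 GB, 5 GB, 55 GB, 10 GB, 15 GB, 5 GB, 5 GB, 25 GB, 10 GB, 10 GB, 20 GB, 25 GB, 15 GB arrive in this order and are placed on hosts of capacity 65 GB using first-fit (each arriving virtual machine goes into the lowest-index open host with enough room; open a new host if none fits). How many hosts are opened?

  20 → host 1 (new)  [load 20/65]
  5 → host 1  [load 25/65]
  55 → host 2 (new)  [load 55/65]
  10 → host 1  [load 35/65]
  15 → host 1  [load 50/65]
  5 → host 1  [load 55/65]
  5 → host 1  [load 60/65]
  25 → host 3 (new)  [load 25/65]
  10 → host 2  [load 65/65]
  10 → host 3  [load 35/65]
  20 → host 3  [load 55/65]
  25 → host 4 (new)  [load 25/65]
  15 → host 4  [load 40/65]
4 hosts opened.

4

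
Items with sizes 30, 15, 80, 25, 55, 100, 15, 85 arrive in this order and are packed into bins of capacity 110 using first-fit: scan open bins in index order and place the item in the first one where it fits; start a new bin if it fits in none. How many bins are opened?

  30 → bin 1 (new)  [load 30/110]
  15 → bin 1  [load 45/110]
  80 → bin 2 (new)  [load 80/110]
  25 → bin 1  [load 70/110]
  55 → bin 3 (new)  [load 55/110]
  100 → bin 4 (new)  [load 100/110]
  15 → bin 1  [load 85/110]
  85 → bin 5 (new)  [load 85/110]
5 bins opened.

5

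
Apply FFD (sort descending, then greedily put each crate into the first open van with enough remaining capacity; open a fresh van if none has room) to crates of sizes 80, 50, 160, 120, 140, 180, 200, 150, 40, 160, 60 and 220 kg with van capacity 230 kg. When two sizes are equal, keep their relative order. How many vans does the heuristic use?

8

Sorted descending: 220, 200, 180, 160, 160, 150, 140, 120, 80, 60, 50, 40.
  220 → van 1 (new)  [load 220/230]
  200 → van 2 (new)  [load 200/230]
  180 → van 3 (new)  [load 180/230]
  160 → van 4 (new)  [load 160/230]
  160 → van 5 (new)  [load 160/230]
  150 → van 6 (new)  [load 150/230]
  140 → van 7 (new)  [load 140/230]
  120 → van 8 (new)  [load 120/230]
  80 → van 6  [load 230/230]
  60 → van 4  [load 220/230]
  50 → van 3  [load 230/230]
  40 → van 5  [load 200/230]
8 vans opened.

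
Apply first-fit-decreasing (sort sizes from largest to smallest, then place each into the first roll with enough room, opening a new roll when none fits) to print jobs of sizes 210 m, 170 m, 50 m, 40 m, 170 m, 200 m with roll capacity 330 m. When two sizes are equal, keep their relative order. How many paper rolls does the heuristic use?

4

Sorted descending: 210, 200, 170, 170, 50, 40.
  210 → roll 1 (new)  [load 210/330]
  200 → roll 2 (new)  [load 200/330]
  170 → roll 3 (new)  [load 170/330]
  170 → roll 4 (new)  [load 170/330]
  50 → roll 1  [load 260/330]
  40 → roll 1  [load 300/330]
4 paper rolls opened.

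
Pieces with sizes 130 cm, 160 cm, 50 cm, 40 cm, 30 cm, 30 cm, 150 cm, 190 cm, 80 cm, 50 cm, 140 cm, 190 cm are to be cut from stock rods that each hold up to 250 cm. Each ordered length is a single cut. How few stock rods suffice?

6

Total = 190 + 190 + 160 + 150 + 140 + 130 + 80 + 50 + 50 + 40 + 30 + 30 = 1240 cm.
Lower bound: ⌈1240/250⌉ = 5 stock rods.
Also, 6 pieces each exceed 125 cm, and no two of those can share a stock rod, so at least 6 stock rods are needed.
A packing using 6 stock rods:
  stock rod 1: 190 + 50 = 240
  stock rod 2: 190 + 50 = 240
  stock rod 3: 160 + 80 = 240
  stock rod 4: 150 + 40 + 30 + 30 = 250
  stock rod 5: 140 = 140
  stock rod 6: 130 = 130
This matches the lower bound, so 6 is optimal.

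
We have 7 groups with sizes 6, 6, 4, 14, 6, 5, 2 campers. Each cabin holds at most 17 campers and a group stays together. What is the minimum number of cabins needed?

Total = 14 + 6 + 6 + 6 + 5 + 4 + 2 = 43 campers.
Lower bound: ⌈43/17⌉ = 3 cabins.
A packing using 3 cabins:
  cabin 1: 14 + 2 = 16
  cabin 2: 6 + 6 + 5 = 17
  cabin 3: 6 + 4 = 10
This matches the lower bound, so 3 is optimal.

3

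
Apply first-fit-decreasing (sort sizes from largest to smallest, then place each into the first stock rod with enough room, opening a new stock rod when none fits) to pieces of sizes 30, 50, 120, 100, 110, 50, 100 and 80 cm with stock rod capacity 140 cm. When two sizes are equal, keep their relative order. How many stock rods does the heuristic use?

6

Sorted descending: 120, 110, 100, 100, 80, 50, 50, 30.
  120 → stock rod 1 (new)  [load 120/140]
  110 → stock rod 2 (new)  [load 110/140]
  100 → stock rod 3 (new)  [load 100/140]
  100 → stock rod 4 (new)  [load 100/140]
  80 → stock rod 5 (new)  [load 80/140]
  50 → stock rod 5  [load 130/140]
  50 → stock rod 6 (new)  [load 50/140]
  30 → stock rod 2  [load 140/140]
6 stock rods opened.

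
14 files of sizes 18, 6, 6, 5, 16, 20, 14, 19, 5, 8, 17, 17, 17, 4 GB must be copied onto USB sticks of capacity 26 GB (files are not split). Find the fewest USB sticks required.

Total = 20 + 19 + 18 + 17 + 17 + 17 + 16 + 14 + 8 + 6 + 6 + 5 + 5 + 4 = 172 GB.
Lower bound: ⌈172/26⌉ = 7 USB sticks.
Also, 8 files each exceed 13 GB, and no two of those can share a USB stick, so at least 8 USB sticks are needed.
A packing using 8 USB sticks:
  USB stick 1: 20 + 6 = 26
  USB stick 2: 19 + 6 = 25
  USB stick 3: 18 + 8 = 26
  USB stick 4: 17 + 5 + 4 = 26
  USB stick 5: 17 + 5 = 22
  USB stick 6: 17 = 17
  USB stick 7: 16 = 16
  USB stick 8: 14 = 14
This matches the lower bound, so 8 is optimal.

8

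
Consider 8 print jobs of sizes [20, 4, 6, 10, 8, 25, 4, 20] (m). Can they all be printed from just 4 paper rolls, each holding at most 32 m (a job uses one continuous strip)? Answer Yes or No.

A valid assignment using 4 paper rolls:
  roll 1: 25 + 6 = 31
  roll 2: 20 + 10 = 30
  roll 3: 20 + 8 + 4 = 32
  roll 4: 4 = 4
Every load is within 32 m, so 4 paper rolls suffice.

Yes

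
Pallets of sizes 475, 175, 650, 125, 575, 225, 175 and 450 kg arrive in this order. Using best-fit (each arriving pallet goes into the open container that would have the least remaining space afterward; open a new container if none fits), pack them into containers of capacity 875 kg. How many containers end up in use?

4

  475 → container 1 (new)  [load 475/875]
  175 → container 1  [load 650/875]
  650 → container 2 (new)  [load 650/875]
  125 → container 1  [load 775/875]
  575 → container 3 (new)  [load 575/875]
  225 → container 2  [load 875/875]
  175 → container 3  [load 750/875]
  450 → container 4 (new)  [load 450/875]
4 containers opened.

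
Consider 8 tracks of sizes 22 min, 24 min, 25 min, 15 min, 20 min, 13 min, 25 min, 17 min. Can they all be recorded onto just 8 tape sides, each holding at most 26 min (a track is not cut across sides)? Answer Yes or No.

A valid assignment using 8 tape sides:
  side 1: 25 = 25
  side 2: 25 = 25
  side 3: 24 = 24
  side 4: 22 = 22
  side 5: 20 = 20
  side 6: 17 = 17
  side 7: 15 = 15
  side 8: 13 = 13
Every load is within 26 min, so 8 tape sides suffice.

Yes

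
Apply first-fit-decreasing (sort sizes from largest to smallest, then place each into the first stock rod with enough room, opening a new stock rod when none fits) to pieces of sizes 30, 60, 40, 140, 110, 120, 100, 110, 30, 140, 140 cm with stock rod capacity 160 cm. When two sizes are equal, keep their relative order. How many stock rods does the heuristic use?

Sorted descending: 140, 140, 140, 120, 110, 110, 100, 60, 40, 30, 30.
  140 → stock rod 1 (new)  [load 140/160]
  140 → stock rod 2 (new)  [load 140/160]
  140 → stock rod 3 (new)  [load 140/160]
  120 → stock rod 4 (new)  [load 120/160]
  110 → stock rod 5 (new)  [load 110/160]
  110 → stock rod 6 (new)  [load 110/160]
  100 → stock rod 7 (new)  [load 100/160]
  60 → stock rod 7  [load 160/160]
  40 → stock rod 4  [load 160/160]
  30 → stock rod 5  [load 140/160]
  30 → stock rod 6  [load 140/160]
7 stock rods opened.

7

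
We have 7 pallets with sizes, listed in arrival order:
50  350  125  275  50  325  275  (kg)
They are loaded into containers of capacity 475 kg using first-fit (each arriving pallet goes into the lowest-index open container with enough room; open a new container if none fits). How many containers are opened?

4

  50 → container 1 (new)  [load 50/475]
  350 → container 1  [load 400/475]
  125 → container 2 (new)  [load 125/475]
  275 → container 2  [load 400/475]
  50 → container 1  [load 450/475]
  325 → container 3 (new)  [load 325/475]
  275 → container 4 (new)  [load 275/475]
4 containers opened.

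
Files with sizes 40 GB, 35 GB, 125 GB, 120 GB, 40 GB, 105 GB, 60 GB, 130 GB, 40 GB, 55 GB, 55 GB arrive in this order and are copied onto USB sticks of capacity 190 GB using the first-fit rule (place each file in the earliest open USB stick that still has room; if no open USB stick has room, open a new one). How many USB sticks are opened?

  40 → USB stick 1 (new)  [load 40/190]
  35 → USB stick 1  [load 75/190]
  125 → USB stick 2 (new)  [load 125/190]
  120 → USB stick 3 (new)  [load 120/190]
  40 → USB stick 1  [load 115/190]
  105 → USB stick 4 (new)  [load 105/190]
  60 → USB stick 1  [load 175/190]
  130 → USB stick 5 (new)  [load 130/190]
  40 → USB stick 2  [load 165/190]
  55 → USB stick 3  [load 175/190]
  55 → USB stick 4  [load 160/190]
5 USB sticks opened.

5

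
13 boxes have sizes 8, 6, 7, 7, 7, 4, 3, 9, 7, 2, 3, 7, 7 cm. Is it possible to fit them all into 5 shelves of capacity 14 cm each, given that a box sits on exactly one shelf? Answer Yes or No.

No

Total = 77 cm; ⌈77/14⌉ = 6.
At least 6 shelves are required, but only 5 are allowed.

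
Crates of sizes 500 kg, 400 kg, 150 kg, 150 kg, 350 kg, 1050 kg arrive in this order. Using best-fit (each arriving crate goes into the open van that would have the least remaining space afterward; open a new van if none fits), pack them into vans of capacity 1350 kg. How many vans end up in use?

3

  500 → van 1 (new)  [load 500/1350]
  400 → van 1  [load 900/1350]
  150 → van 1  [load 1050/1350]
  150 → van 1  [load 1200/1350]
  350 → van 2 (new)  [load 350/1350]
  1050 → van 3 (new)  [load 1050/1350]
3 vans opened.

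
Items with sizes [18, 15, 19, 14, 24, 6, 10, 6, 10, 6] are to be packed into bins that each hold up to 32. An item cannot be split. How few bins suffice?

Total = 24 + 19 + 18 + 15 + 14 + 10 + 10 + 6 + 6 + 6 = 128.
Lower bound: ⌈128/32⌉ = 4 bins.
A packing using 5 bins:
  bin 1: 24 + 6 = 30
  bin 2: 19 + 10 = 29
  bin 3: 18 + 14 = 32
  bin 4: 15 + 10 + 6 = 31
  bin 5: 6 = 6
No arrangement into 4 bins stays within capacity, so 5 is optimal.

5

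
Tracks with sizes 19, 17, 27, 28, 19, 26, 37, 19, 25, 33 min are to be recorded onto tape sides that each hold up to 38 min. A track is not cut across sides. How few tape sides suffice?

8

Total = 37 + 33 + 28 + 27 + 26 + 25 + 19 + 19 + 19 + 17 = 250 min.
Lower bound: ⌈250/38⌉ = 7 tape sides.
A packing using 8 tape sides:
  side 1: 37 = 37
  side 2: 33 = 33
  side 3: 28 = 28
  side 4: 27 = 27
  side 5: 26 = 26
  side 6: 25 = 25
  side 7: 19 + 19 = 38
  side 8: 19 + 17 = 36
No arrangement into 7 tape sides stays within capacity, so 8 is optimal.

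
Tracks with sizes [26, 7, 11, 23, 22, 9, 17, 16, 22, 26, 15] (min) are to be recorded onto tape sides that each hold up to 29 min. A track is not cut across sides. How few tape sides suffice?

8

Total = 26 + 26 + 23 + 22 + 22 + 17 + 16 + 15 + 11 + 9 + 7 = 194 min.
Lower bound: ⌈194/29⌉ = 7 tape sides.
Also, 8 tracks each exceed 29/2 min, and no two of those can share a side, so at least 8 tape sides are needed.
A packing using 8 tape sides:
  side 1: 26 = 26
  side 2: 26 = 26
  side 3: 23 = 23
  side 4: 22 + 7 = 29
  side 5: 22 = 22
  side 6: 17 + 11 = 28
  side 7: 16 + 9 = 25
  side 8: 15 = 15
This matches the lower bound, so 8 is optimal.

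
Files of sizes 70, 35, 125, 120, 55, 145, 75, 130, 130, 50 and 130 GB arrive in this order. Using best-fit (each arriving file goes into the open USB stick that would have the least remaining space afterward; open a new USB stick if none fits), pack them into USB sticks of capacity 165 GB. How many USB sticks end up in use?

8

  70 → USB stick 1 (new)  [load 70/165]
  35 → USB stick 1  [load 105/165]
  125 → USB stick 2 (new)  [load 125/165]
  120 → USB stick 3 (new)  [load 120/165]
  55 → USB stick 1  [load 160/165]
  145 → USB stick 4 (new)  [load 145/165]
  75 → USB stick 5 (new)  [load 75/165]
  130 → USB stick 6 (new)  [load 130/165]
  130 → USB stick 7 (new)  [load 130/165]
  50 → USB stick 5  [load 125/165]
  130 → USB stick 8 (new)  [load 130/165]
8 USB sticks opened.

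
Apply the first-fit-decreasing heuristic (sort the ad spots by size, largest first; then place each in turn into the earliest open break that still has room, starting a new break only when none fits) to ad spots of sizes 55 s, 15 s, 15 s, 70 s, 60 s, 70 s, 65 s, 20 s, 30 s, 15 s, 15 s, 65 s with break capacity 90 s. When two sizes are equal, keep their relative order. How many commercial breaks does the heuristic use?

Sorted descending: 70, 70, 65, 65, 60, 55, 30, 20, 15, 15, 15, 15.
  70 → break 1 (new)  [load 70/90]
  70 → break 2 (new)  [load 70/90]
  65 → break 3 (new)  [load 65/90]
  65 → break 4 (new)  [load 65/90]
  60 → break 5 (new)  [load 60/90]
  55 → break 6 (new)  [load 55/90]
  30 → break 5  [load 90/90]
  20 → break 1  [load 90/90]
  15 → break 2  [load 85/90]
  15 → break 3  [load 80/90]
  15 → break 4  [load 80/90]
  15 → break 6  [load 70/90]
6 commercial breaks opened.

6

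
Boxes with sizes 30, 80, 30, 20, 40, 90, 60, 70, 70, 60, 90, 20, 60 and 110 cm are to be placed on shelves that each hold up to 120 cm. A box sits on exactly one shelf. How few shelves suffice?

Total = 110 + 90 + 90 + 80 + 70 + 70 + 60 + 60 + 60 + 40 + 30 + 30 + 20 + 20 = 830 cm.
Lower bound: ⌈830/120⌉ = 7 shelves.
A packing using 8 shelves:
  shelf 1: 110 = 110
  shelf 2: 90 + 30 = 120
  shelf 3: 90 + 30 = 120
  shelf 4: 80 + 40 = 120
  shelf 5: 70 + 20 + 20 = 110
  shelf 6: 70 = 70
  shelf 7: 60 + 60 = 120
  shelf 8: 60 = 60
No arrangement into 7 shelves stays within capacity, so 8 is optimal.

8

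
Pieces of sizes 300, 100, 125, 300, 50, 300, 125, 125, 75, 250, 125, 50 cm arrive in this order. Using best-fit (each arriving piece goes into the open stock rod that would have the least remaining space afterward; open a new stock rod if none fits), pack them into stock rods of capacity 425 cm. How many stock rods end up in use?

5

  300 → stock rod 1 (new)  [load 300/425]
  100 → stock rod 1  [load 400/425]
  125 → stock rod 2 (new)  [load 125/425]
  300 → stock rod 2  [load 425/425]
  50 → stock rod 3 (new)  [load 50/425]
  300 → stock rod 3  [load 350/425]
  125 → stock rod 4 (new)  [load 125/425]
  125 → stock rod 4  [load 250/425]
  75 → stock rod 3  [load 425/425]
  250 → stock rod 5 (new)  [load 250/425]
  125 → stock rod 4  [load 375/425]
  50 → stock rod 4  [load 425/425]
5 stock rods opened.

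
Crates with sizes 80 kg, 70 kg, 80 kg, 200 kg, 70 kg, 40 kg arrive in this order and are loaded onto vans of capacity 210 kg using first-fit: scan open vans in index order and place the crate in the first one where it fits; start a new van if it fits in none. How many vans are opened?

  80 → van 1 (new)  [load 80/210]
  70 → van 1  [load 150/210]
  80 → van 2 (new)  [load 80/210]
  200 → van 3 (new)  [load 200/210]
  70 → van 2  [load 150/210]
  40 → van 1  [load 190/210]
3 vans opened.

3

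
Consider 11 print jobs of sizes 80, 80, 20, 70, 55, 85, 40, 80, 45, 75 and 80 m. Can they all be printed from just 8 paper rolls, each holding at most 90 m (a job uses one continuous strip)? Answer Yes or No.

No

Total = 710 m; ⌈710/90⌉ = 8.
The bound of 8 does not rule out 8, but exhaustive search shows no assignment into 8 paper rolls of capacity 90 m exists — the minimum is 9.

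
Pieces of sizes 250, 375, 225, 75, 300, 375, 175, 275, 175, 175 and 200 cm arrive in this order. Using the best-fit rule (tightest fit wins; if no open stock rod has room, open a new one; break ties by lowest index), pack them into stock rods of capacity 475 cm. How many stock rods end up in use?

6

  250 → stock rod 1 (new)  [load 250/475]
  375 → stock rod 2 (new)  [load 375/475]
  225 → stock rod 1  [load 475/475]
  75 → stock rod 2  [load 450/475]
  300 → stock rod 3 (new)  [load 300/475]
  375 → stock rod 4 (new)  [load 375/475]
  175 → stock rod 3  [load 475/475]
  275 → stock rod 5 (new)  [load 275/475]
  175 → stock rod 5  [load 450/475]
  175 → stock rod 6 (new)  [load 175/475]
  200 → stock rod 6  [load 375/475]
6 stock rods opened.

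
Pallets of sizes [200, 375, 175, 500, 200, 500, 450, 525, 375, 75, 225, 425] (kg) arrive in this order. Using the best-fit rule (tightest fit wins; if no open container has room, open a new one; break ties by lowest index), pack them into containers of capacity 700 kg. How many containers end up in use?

7

  200 → container 1 (new)  [load 200/700]
  375 → container 1  [load 575/700]
  175 → container 2 (new)  [load 175/700]
  500 → container 2  [load 675/700]
  200 → container 3 (new)  [load 200/700]
  500 → container 3  [load 700/700]
  450 → container 4 (new)  [load 450/700]
  525 → container 5 (new)  [load 525/700]
  375 → container 6 (new)  [load 375/700]
  75 → container 1  [load 650/700]
  225 → container 4  [load 675/700]
  425 → container 7 (new)  [load 425/700]
7 containers opened.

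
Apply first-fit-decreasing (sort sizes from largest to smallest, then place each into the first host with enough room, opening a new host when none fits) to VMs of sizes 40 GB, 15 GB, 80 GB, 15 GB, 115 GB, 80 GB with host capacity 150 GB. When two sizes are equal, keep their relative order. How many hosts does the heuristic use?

3

Sorted descending: 115, 80, 80, 40, 15, 15.
  115 → host 1 (new)  [load 115/150]
  80 → host 2 (new)  [load 80/150]
  80 → host 3 (new)  [load 80/150]
  40 → host 2  [load 120/150]
  15 → host 1  [load 130/150]
  15 → host 1  [load 145/150]
3 hosts opened.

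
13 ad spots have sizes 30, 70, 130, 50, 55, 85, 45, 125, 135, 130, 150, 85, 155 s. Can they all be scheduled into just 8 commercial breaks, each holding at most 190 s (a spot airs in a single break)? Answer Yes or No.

Yes

A valid assignment using 8 commercial breaks:
  break 1: 155 + 30 = 185
  break 2: 150 = 150
  break 3: 135 + 55 = 190
  break 4: 130 + 50 = 180
  break 5: 130 + 45 = 175
  break 6: 125 = 125
  break 7: 85 + 85 = 170
  break 8: 70 = 70
Every load is within 190 s, so 8 commercial breaks suffice.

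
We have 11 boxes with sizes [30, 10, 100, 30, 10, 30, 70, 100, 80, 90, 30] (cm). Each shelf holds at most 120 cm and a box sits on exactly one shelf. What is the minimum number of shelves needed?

6

Total = 100 + 100 + 90 + 80 + 70 + 30 + 30 + 30 + 30 + 10 + 10 = 580 cm.
Lower bound: ⌈580/120⌉ = 5 shelves.
A packing using 6 shelves:
  shelf 1: 100 + 10 + 10 = 120
  shelf 2: 100 = 100
  shelf 3: 90 + 30 = 120
  shelf 4: 80 + 30 = 110
  shelf 5: 70 + 30 = 100
  shelf 6: 30 = 30
No arrangement into 5 shelves stays within capacity, so 6 is optimal.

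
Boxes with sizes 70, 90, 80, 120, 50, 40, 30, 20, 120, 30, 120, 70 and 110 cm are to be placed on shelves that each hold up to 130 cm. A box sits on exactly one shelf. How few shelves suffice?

Total = 120 + 120 + 120 + 110 + 90 + 80 + 70 + 70 + 50 + 40 + 30 + 30 + 20 = 950 cm.
Lower bound: ⌈950/130⌉ = 8 shelves.
A packing using 8 shelves:
  shelf 1: 120 = 120
  shelf 2: 120 = 120
  shelf 3: 120 = 120
  shelf 4: 110 + 20 = 130
  shelf 5: 90 + 40 = 130
  shelf 6: 80 + 50 = 130
  shelf 7: 70 + 30 + 30 = 130
  shelf 8: 70 = 70
This matches the lower bound, so 8 is optimal.

8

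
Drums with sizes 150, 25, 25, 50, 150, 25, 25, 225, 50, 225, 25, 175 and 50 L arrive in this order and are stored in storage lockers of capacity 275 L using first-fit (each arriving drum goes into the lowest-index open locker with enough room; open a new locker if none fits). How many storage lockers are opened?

  150 → locker 1 (new)  [load 150/275]
  25 → locker 1  [load 175/275]
  25 → locker 1  [load 200/275]
  50 → locker 1  [load 250/275]
  150 → locker 2 (new)  [load 150/275]
  25 → locker 1  [load 275/275]
  25 → locker 2  [load 175/275]
  225 → locker 3 (new)  [load 225/275]
  50 → locker 2  [load 225/275]
  225 → locker 4 (new)  [load 225/275]
  25 → locker 2  [load 250/275]
  175 → locker 5 (new)  [load 175/275]
  50 → locker 3  [load 275/275]
5 storage lockers opened.

5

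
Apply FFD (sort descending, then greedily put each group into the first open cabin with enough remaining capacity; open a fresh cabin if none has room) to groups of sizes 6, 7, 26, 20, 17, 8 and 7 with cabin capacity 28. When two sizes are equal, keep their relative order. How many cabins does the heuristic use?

4

Sorted descending: 26, 20, 17, 8, 7, 7, 6.
  26 → cabin 1 (new)  [load 26/28]
  20 → cabin 2 (new)  [load 20/28]
  17 → cabin 3 (new)  [load 17/28]
  8 → cabin 2  [load 28/28]
  7 → cabin 3  [load 24/28]
  7 → cabin 4 (new)  [load 7/28]
  6 → cabin 4  [load 13/28]
4 cabins opened.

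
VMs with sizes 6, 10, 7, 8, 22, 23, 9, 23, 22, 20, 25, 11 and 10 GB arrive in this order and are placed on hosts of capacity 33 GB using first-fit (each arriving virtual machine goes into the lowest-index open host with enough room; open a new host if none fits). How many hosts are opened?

7

  6 → host 1 (new)  [load 6/33]
  10 → host 1  [load 16/33]
  7 → host 1  [load 23/33]
  8 → host 1  [load 31/33]
  22 → host 2 (new)  [load 22/33]
  23 → host 3 (new)  [load 23/33]
  9 → host 2  [load 31/33]
  23 → host 4 (new)  [load 23/33]
  22 → host 5 (new)  [load 22/33]
  20 → host 6 (new)  [load 20/33]
  25 → host 7 (new)  [load 25/33]
  11 → host 5  [load 33/33]
  10 → host 3  [load 33/33]
7 hosts opened.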